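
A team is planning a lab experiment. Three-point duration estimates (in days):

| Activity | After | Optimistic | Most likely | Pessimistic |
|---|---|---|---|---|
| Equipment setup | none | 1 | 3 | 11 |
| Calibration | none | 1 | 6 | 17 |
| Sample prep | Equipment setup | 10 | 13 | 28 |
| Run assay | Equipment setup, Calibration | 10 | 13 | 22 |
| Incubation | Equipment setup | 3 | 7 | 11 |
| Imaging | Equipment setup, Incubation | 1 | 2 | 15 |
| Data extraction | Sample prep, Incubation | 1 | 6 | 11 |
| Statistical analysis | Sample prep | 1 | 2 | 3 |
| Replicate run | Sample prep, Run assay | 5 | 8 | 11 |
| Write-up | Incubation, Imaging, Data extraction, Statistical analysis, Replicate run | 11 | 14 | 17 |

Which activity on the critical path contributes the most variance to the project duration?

Calibration

te_Equipment setup = (1 + 4·3 + 11)/6 = 24/6 = 4; σ²_Equipment setup = ((11−1)/6)² = 2.778
te_Calibration = (1 + 4·6 + 17)/6 = 42/6 = 7; σ²_Calibration = ((17−1)/6)² = 7.111
te_Sample prep = (10 + 4·13 + 28)/6 = 90/6 = 15; σ²_Sample prep = ((28−10)/6)² = 9.000
te_Run assay = (10 + 4·13 + 22)/6 = 84/6 = 14; σ²_Run assay = ((22−10)/6)² = 4.000
te_Incubation = (3 + 4·7 + 11)/6 = 42/6 = 7; σ²_Incubation = ((11−3)/6)² = 1.778
te_Imaging = (1 + 4·2 + 15)/6 = 24/6 = 4; σ²_Imaging = ((15−1)/6)² = 5.444
te_Data extraction = (1 + 4·6 + 11)/6 = 36/6 = 6; σ²_Data extraction = ((11−1)/6)² = 2.778
te_Statistical analysis = (1 + 4·2 + 3)/6 = 12/6 = 2; σ²_Statistical analysis = ((3−1)/6)² = 0.111
te_Replicate run = (5 + 4·8 + 11)/6 = 48/6 = 8; σ²_Replicate run = ((11−5)/6)² = 1.000
te_Write-up = (11 + 4·14 + 17)/6 = 84/6 = 14; σ²_Write-up = ((17−11)/6)² = 1.000

Forward pass:
ES_Equipment setup = 0; EF_Equipment setup = 4
ES_Calibration = 0; EF_Calibration = 7
ES_Sample prep = 4; EF_Sample prep = 4+15 = 19
ES_Run assay = max(EF_Equipment setup=4, EF_Calibration=7) = 7; EF_Run assay = 7+14 = 21
ES_Incubation = 4; EF_Incubation = 4+7 = 11
ES_Imaging = max(EF_Equipment setup=4, EF_Incubation=11) = 11; EF_Imaging = 11+4 = 15
ES_Data extraction = max(EF_Sample prep=19, EF_Incubation=11) = 19; EF_Data extraction = 19+6 = 25
ES_Statistical analysis = 19; EF_Statistical analysis = 19+2 = 21
ES_Replicate run = max(EF_Sample prep=19, EF_Run assay=21) = 21; EF_Replicate run = 21+8 = 29
ES_Write-up = max(EF_Incubation=11, EF_Imaging=15, EF_Data extraction=25, EF_Statistical analysis=21, EF_Replicate run=29) = 29; EF_Write-up = 29+14 = 43
Expected project duration μ = 43 days. Critical path: Calibration → Run assay → Replicate run → Write-up.

Variances on critical path: σ²_Calibration=7.111, σ²_Run assay=4.000, σ²_Replicate run=1.000, σ²_Write-up=1.000.
Largest is σ²_Calibration = 7.111.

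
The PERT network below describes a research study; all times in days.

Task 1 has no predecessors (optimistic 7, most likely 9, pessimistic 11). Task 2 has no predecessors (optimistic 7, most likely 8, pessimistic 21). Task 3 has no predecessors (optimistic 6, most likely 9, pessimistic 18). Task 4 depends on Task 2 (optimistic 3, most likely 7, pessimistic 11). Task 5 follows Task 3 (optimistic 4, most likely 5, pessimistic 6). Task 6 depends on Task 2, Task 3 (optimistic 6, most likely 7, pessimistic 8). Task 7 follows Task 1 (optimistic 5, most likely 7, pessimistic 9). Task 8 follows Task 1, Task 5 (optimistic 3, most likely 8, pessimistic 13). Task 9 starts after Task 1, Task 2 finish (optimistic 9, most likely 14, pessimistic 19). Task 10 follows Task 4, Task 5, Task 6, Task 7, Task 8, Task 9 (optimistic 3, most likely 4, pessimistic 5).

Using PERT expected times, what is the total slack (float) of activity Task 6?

7 days

te_Task 1 = (7 + 4·9 + 11)/6 = 54/6 = 9
te_Task 2 = (7 + 4·8 + 21)/6 = 60/6 = 10
te_Task 3 = (6 + 4·9 + 18)/6 = 60/6 = 10
te_Task 4 = (3 + 4·7 + 11)/6 = 42/6 = 7
te_Task 5 = (4 + 4·5 + 6)/6 = 30/6 = 5
te_Task 6 = (6 + 4·7 + 8)/6 = 42/6 = 7
te_Task 7 = (5 + 4·7 + 9)/6 = 42/6 = 7
te_Task 8 = (3 + 4·8 + 13)/6 = 48/6 = 8
te_Task 9 = (9 + 4·14 + 19)/6 = 84/6 = 14
te_Task 10 = (3 + 4·4 + 5)/6 = 24/6 = 4

Forward pass:
ES_Task 1 = 0; EF_Task 1 = 9
ES_Task 2 = 0; EF_Task 2 = 10
ES_Task 3 = 0; EF_Task 3 = 10
ES_Task 4 = 10; EF_Task 4 = 10+7 = 17
ES_Task 5 = 10; EF_Task 5 = 10+5 = 15
ES_Task 6 = max(EF_Task 2=10, EF_Task 3=10) = 10; EF_Task 6 = 10+7 = 17
ES_Task 7 = 9; EF_Task 7 = 9+7 = 16
ES_Task 8 = max(EF_Task 1=9, EF_Task 5=15) = 15; EF_Task 8 = 15+8 = 23
ES_Task 9 = max(EF_Task 1=9, EF_Task 2=10) = 10; EF_Task 9 = 10+14 = 24
ES_Task 10 = max(EF_Task 4=17, EF_Task 5=15, EF_Task 6=17, EF_Task 7=16, EF_Task 8=23, EF_Task 9=24) = 24; EF_Task 10 = 24+4 = 28
Expected project duration μ = 28 days. Critical path: Task 2 → Task 9 → Task 10.

Backward pass:
LF_Task 10 = 28; LS_Task 10 = 28−4 = 24
LF_Task 9 = LS_Task 10 = 24; LS_Task 9 = 24−14 = 10
LF_Task 8 = LS_Task 10 = 24; LS_Task 8 = 24−8 = 16
LF_Task 7 = LS_Task 10 = 24; LS_Task 7 = 24−7 = 17
LF_Task 6 = LS_Task 10 = 24; LS_Task 6 = 24−7 = 17
LF_Task 5 = min(LS_Task 8=16, LS_Task 10=24) = 16; LS_Task 5 = 16−5 = 11
LF_Task 4 = LS_Task 10 = 24; LS_Task 4 = 24−7 = 17
LF_Task 3 = min(LS_Task 5=11, LS_Task 6=17) = 11; LS_Task 3 = 11−10 = 1
LF_Task 2 = min(LS_Task 4=17, LS_Task 6=17, LS_Task 9=10) = 10; LS_Task 2 = 10−10 = 0
LF_Task 1 = min(LS_Task 7=17, LS_Task 8=16, LS_Task 9=10) = 10; LS_Task 1 = 10−9 = 1
Slack_Task 6 = LS_Task 6 − ES_Task 6 = 17 − 10 = 7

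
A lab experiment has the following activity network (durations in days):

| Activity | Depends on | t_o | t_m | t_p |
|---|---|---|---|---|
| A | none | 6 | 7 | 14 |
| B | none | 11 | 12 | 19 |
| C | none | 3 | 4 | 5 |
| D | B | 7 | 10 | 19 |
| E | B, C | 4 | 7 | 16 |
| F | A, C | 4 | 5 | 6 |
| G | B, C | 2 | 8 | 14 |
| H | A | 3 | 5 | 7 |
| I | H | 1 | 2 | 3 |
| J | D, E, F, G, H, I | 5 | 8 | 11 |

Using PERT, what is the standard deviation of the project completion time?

2.60 days

te_A = (6 + 4·7 + 14)/6 = 48/6 = 8; σ²_A = ((14−6)/6)² = 1.778
te_B = (11 + 4·12 + 19)/6 = 78/6 = 13; σ²_B = ((19−11)/6)² = 1.778
te_C = (3 + 4·4 + 5)/6 = 24/6 = 4; σ²_C = ((5−3)/6)² = 0.111
te_D = (7 + 4·10 + 19)/6 = 66/6 = 11; σ²_D = ((19−7)/6)² = 4.000
te_E = (4 + 4·7 + 16)/6 = 48/6 = 8; σ²_E = ((16−4)/6)² = 4.000
te_F = (4 + 4·5 + 6)/6 = 30/6 = 5; σ²_F = ((6−4)/6)² = 0.111
te_G = (2 + 4·8 + 14)/6 = 48/6 = 8; σ²_G = ((14−2)/6)² = 4.000
te_H = (3 + 4·5 + 7)/6 = 30/6 = 5; σ²_H = ((7−3)/6)² = 0.444
te_I = (1 + 4·2 + 3)/6 = 12/6 = 2; σ²_I = ((3−1)/6)² = 0.111
te_J = (5 + 4·8 + 11)/6 = 48/6 = 8; σ²_J = ((11−5)/6)² = 1.000

Forward pass:
ES_A = 0; EF_A = 8
ES_B = 0; EF_B = 13
ES_C = 0; EF_C = 4
ES_D = 13; EF_D = 13+11 = 24
ES_E = max(EF_B=13, EF_C=4) = 13; EF_E = 13+8 = 21
ES_F = max(EF_A=8, EF_C=4) = 8; EF_F = 8+5 = 13
ES_G = max(EF_B=13, EF_C=4) = 13; EF_G = 13+8 = 21
ES_H = 8; EF_H = 8+5 = 13
ES_I = 13; EF_I = 13+2 = 15
ES_J = max(EF_D=24, EF_E=21, EF_F=13, EF_G=21, EF_H=13, EF_I=15) = 24; EF_J = 24+8 = 32
Expected project duration μ = 32 days. Critical path: B → D → J.

Variance along critical path = 1.778 + 4.000 + 1.000 = 6.778
σ = √6.778 = 2.603 days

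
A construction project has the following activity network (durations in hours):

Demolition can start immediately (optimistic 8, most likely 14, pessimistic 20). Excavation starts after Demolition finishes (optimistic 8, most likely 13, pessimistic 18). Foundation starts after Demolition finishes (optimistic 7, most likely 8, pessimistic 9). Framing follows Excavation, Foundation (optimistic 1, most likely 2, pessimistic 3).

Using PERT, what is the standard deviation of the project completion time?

te_Demolition = (8 + 4·14 + 20)/6 = 84/6 = 14; σ²_Demolition = ((20−8)/6)² = 4.000
te_Excavation = (8 + 4·13 + 18)/6 = 78/6 = 13; σ²_Excavation = ((18−8)/6)² = 2.778
te_Foundation = (7 + 4·8 + 9)/6 = 48/6 = 8; σ²_Foundation = ((9−7)/6)² = 0.111
te_Framing = (1 + 4·2 + 3)/6 = 12/6 = 2; σ²_Framing = ((3−1)/6)² = 0.111

Forward pass:
ES_Demolition = 0; EF_Demolition = 14
ES_Excavation = 14; EF_Excavation = 14+13 = 27
ES_Foundation = 14; EF_Foundation = 14+8 = 22
ES_Framing = max(EF_Excavation=27, EF_Foundation=22) = 27; EF_Framing = 27+2 = 29
Expected project duration μ = 29 hours. Critical path: Demolition → Excavation → Framing.

Variance along critical path = 4.000 + 2.778 + 0.111 = 6.889
σ = √6.889 = 2.625 hours

2.62 hours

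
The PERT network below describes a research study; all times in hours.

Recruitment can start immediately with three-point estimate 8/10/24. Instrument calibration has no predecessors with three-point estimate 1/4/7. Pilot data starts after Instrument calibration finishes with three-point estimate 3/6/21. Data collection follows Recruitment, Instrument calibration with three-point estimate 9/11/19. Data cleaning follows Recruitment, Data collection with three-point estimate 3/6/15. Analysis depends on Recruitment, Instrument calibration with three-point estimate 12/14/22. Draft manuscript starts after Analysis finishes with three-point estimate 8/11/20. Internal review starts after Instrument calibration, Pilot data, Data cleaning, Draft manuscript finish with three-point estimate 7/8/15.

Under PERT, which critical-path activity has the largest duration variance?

Recruitment

te_Recruitment = (8 + 4·10 + 24)/6 = 72/6 = 12; σ²_Recruitment = ((24−8)/6)² = 7.111
te_Instrument calibration = (1 + 4·4 + 7)/6 = 24/6 = 4; σ²_Instrument calibration = ((7−1)/6)² = 1.000
te_Pilot data = (3 + 4·6 + 21)/6 = 48/6 = 8; σ²_Pilot data = ((21−3)/6)² = 9.000
te_Data collection = (9 + 4·11 + 19)/6 = 72/6 = 12; σ²_Data collection = ((19−9)/6)² = 2.778
te_Data cleaning = (3 + 4·6 + 15)/6 = 42/6 = 7; σ²_Data cleaning = ((15−3)/6)² = 4.000
te_Analysis = (12 + 4·14 + 22)/6 = 90/6 = 15; σ²_Analysis = ((22−12)/6)² = 2.778
te_Draft manuscript = (8 + 4·11 + 20)/6 = 72/6 = 12; σ²_Draft manuscript = ((20−8)/6)² = 4.000
te_Internal review = (7 + 4·8 + 15)/6 = 54/6 = 9; σ²_Internal review = ((15−7)/6)² = 1.778

Forward pass:
ES_Recruitment = 0; EF_Recruitment = 12
ES_Instrument calibration = 0; EF_Instrument calibration = 4
ES_Pilot data = 4; EF_Pilot data = 4+8 = 12
ES_Data collection = max(EF_Recruitment=12, EF_Instrument calibration=4) = 12; EF_Data collection = 12+12 = 24
ES_Data cleaning = max(EF_Recruitment=12, EF_Data collection=24) = 24; EF_Data cleaning = 24+7 = 31
ES_Analysis = max(EF_Recruitment=12, EF_Instrument calibration=4) = 12; EF_Analysis = 12+15 = 27
ES_Draft manuscript = 27; EF_Draft manuscript = 27+12 = 39
ES_Internal review = max(EF_Instrument calibration=4, EF_Pilot data=12, EF_Data cleaning=31, EF_Draft manuscript=39) = 39; EF_Internal review = 39+9 = 48
Expected project duration μ = 48 hours. Critical path: Recruitment → Analysis → Draft manuscript → Internal review.

Variances on critical path: σ²_Recruitment=7.111, σ²_Analysis=2.778, σ²_Draft manuscript=4.000, σ²_Internal review=1.778.
Largest is σ²_Recruitment = 7.111.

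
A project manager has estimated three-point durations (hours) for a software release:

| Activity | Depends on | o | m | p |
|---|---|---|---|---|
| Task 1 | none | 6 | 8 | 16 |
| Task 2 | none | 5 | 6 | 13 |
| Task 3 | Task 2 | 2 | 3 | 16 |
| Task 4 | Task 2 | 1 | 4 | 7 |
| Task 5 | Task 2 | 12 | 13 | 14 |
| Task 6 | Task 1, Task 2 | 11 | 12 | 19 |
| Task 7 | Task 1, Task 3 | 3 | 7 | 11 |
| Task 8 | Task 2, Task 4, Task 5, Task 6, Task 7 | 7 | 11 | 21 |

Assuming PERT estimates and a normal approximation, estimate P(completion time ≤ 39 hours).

te_Task 1 = (6 + 4·8 + 16)/6 = 54/6 = 9; σ²_Task 1 = ((16−6)/6)² = 2.778
te_Task 2 = (5 + 4·6 + 13)/6 = 42/6 = 7; σ²_Task 2 = ((13−5)/6)² = 1.778
te_Task 3 = (2 + 4·3 + 16)/6 = 30/6 = 5; σ²_Task 3 = ((16−2)/6)² = 5.444
te_Task 4 = (1 + 4·4 + 7)/6 = 24/6 = 4; σ²_Task 4 = ((7−1)/6)² = 1.000
te_Task 5 = (12 + 4·13 + 14)/6 = 78/6 = 13; σ²_Task 5 = ((14−12)/6)² = 0.111
te_Task 6 = (11 + 4·12 + 19)/6 = 78/6 = 13; σ²_Task 6 = ((19−11)/6)² = 1.778
te_Task 7 = (3 + 4·7 + 11)/6 = 42/6 = 7; σ²_Task 7 = ((11−3)/6)² = 1.778
te_Task 8 = (7 + 4·11 + 21)/6 = 72/6 = 12; σ²_Task 8 = ((21−7)/6)² = 5.444

Forward pass:
ES_Task 1 = 0; EF_Task 1 = 9
ES_Task 2 = 0; EF_Task 2 = 7
ES_Task 3 = 7; EF_Task 3 = 7+5 = 12
ES_Task 4 = 7; EF_Task 4 = 7+4 = 11
ES_Task 5 = 7; EF_Task 5 = 7+13 = 20
ES_Task 6 = max(EF_Task 1=9, EF_Task 2=7) = 9; EF_Task 6 = 9+13 = 22
ES_Task 7 = max(EF_Task 1=9, EF_Task 3=12) = 12; EF_Task 7 = 12+7 = 19
ES_Task 8 = max(EF_Task 2=7, EF_Task 4=11, EF_Task 5=20, EF_Task 6=22, EF_Task 7=19) = 22; EF_Task 8 = 22+12 = 34
Expected project duration μ = 34 hours. Critical path: Task 1 → Task 6 → Task 8.

Variance along critical path = 2.778 + 1.778 + 5.444 = 10.000; σ = √10.000 = 3.162 hours.
Z = (39 − 34) / 3.162 = 1.581
P(T ≤ 39) = Φ(1.581) ≈ 0.943

0.943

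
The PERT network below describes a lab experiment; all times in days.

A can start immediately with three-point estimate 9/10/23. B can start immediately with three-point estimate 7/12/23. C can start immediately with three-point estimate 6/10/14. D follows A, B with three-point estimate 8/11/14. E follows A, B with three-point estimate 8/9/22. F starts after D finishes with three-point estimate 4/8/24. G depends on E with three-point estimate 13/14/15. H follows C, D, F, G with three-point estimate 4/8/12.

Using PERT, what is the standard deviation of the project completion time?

te_A = (9 + 4·10 + 23)/6 = 72/6 = 12; σ²_A = ((23−9)/6)² = 5.444
te_B = (7 + 4·12 + 23)/6 = 78/6 = 13; σ²_B = ((23−7)/6)² = 7.111
te_C = (6 + 4·10 + 14)/6 = 60/6 = 10; σ²_C = ((14−6)/6)² = 1.778
te_D = (8 + 4·11 + 14)/6 = 66/6 = 11; σ²_D = ((14−8)/6)² = 1.000
te_E = (8 + 4·9 + 22)/6 = 66/6 = 11; σ²_E = ((22−8)/6)² = 5.444
te_F = (4 + 4·8 + 24)/6 = 60/6 = 10; σ²_F = ((24−4)/6)² = 11.111
te_G = (13 + 4·14 + 15)/6 = 84/6 = 14; σ²_G = ((15−13)/6)² = 0.111
te_H = (4 + 4·8 + 12)/6 = 48/6 = 8; σ²_H = ((12−4)/6)² = 1.778

Forward pass:
ES_A = 0; EF_A = 12
ES_B = 0; EF_B = 13
ES_C = 0; EF_C = 10
ES_D = max(EF_A=12, EF_B=13) = 13; EF_D = 13+11 = 24
ES_E = max(EF_A=12, EF_B=13) = 13; EF_E = 13+11 = 24
ES_F = 24; EF_F = 24+10 = 34
ES_G = 24; EF_G = 24+14 = 38
ES_H = max(EF_C=10, EF_D=24, EF_F=34, EF_G=38) = 38; EF_H = 38+8 = 46
Expected project duration μ = 46 days. Critical path: B → E → G → H.

Variance along critical path = 7.111 + 5.444 + 0.111 + 1.778 = 14.444
σ = √14.444 = 3.801 days

3.80 days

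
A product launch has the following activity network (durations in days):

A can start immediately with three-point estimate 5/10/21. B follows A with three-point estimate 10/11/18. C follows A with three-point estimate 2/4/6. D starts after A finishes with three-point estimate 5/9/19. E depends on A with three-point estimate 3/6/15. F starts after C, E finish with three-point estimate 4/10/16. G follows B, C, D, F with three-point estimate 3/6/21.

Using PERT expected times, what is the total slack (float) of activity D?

te_A = (5 + 4·10 + 21)/6 = 66/6 = 11
te_B = (10 + 4·11 + 18)/6 = 72/6 = 12
te_C = (2 + 4·4 + 6)/6 = 24/6 = 4
te_D = (5 + 4·9 + 19)/6 = 60/6 = 10
te_E = (3 + 4·6 + 15)/6 = 42/6 = 7
te_F = (4 + 4·10 + 16)/6 = 60/6 = 10
te_G = (3 + 4·6 + 21)/6 = 48/6 = 8

Forward pass:
ES_A = 0; EF_A = 11
ES_B = 11; EF_B = 11+12 = 23
ES_C = 11; EF_C = 11+4 = 15
ES_D = 11; EF_D = 11+10 = 21
ES_E = 11; EF_E = 11+7 = 18
ES_F = max(EF_C=15, EF_E=18) = 18; EF_F = 18+10 = 28
ES_G = max(EF_B=23, EF_C=15, EF_D=21, EF_F=28) = 28; EF_G = 28+8 = 36
Expected project duration μ = 36 days. Critical path: A → E → F → G.

Backward pass:
LF_G = 36; LS_G = 36−8 = 28
LF_F = LS_G = 28; LS_F = 28−10 = 18
LF_E = LS_F = 18; LS_E = 18−7 = 11
LF_D = LS_G = 28; LS_D = 28−10 = 18
LF_C = min(LS_F=18, LS_G=28) = 18; LS_C = 18−4 = 14
LF_B = LS_G = 28; LS_B = 28−12 = 16
LF_A = min(LS_B=16, LS_C=14, LS_D=18, LS_E=11) = 11; LS_A = 11−11 = 0
Slack_D = LS_D − ES_D = 18 − 11 = 7

7 days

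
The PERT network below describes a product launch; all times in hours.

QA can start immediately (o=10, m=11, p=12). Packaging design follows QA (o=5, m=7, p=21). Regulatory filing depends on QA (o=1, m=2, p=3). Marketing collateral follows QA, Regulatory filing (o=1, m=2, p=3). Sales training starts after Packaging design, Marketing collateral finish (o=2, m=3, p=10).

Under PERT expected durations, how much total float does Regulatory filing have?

5 hours

te_QA = (10 + 4·11 + 12)/6 = 66/6 = 11
te_Packaging design = (5 + 4·7 + 21)/6 = 54/6 = 9
te_Regulatory filing = (1 + 4·2 + 3)/6 = 12/6 = 2
te_Marketing collateral = (1 + 4·2 + 3)/6 = 12/6 = 2
te_Sales training = (2 + 4·3 + 10)/6 = 24/6 = 4

Forward pass:
ES_QA = 0; EF_QA = 11
ES_Packaging design = 11; EF_Packaging design = 11+9 = 20
ES_Regulatory filing = 11; EF_Regulatory filing = 11+2 = 13
ES_Marketing collateral = max(EF_QA=11, EF_Regulatory filing=13) = 13; EF_Marketing collateral = 13+2 = 15
ES_Sales training = max(EF_Packaging design=20, EF_Marketing collateral=15) = 20; EF_Sales training = 20+4 = 24
Expected project duration μ = 24 hours. Critical path: QA → Packaging design → Sales training.

Backward pass:
LF_Sales training = 24; LS_Sales training = 24−4 = 20
LF_Marketing collateral = LS_Sales training = 20; LS_Marketing collateral = 20−2 = 18
LF_Regulatory filing = LS_Marketing collateral = 18; LS_Regulatory filing = 18−2 = 16
LF_Packaging design = LS_Sales training = 20; LS_Packaging design = 20−9 = 11
LF_QA = min(LS_Packaging design=11, LS_Regulatory filing=16, LS_Marketing collateral=18) = 11; LS_QA = 11−11 = 0
Slack_Regulatory filing = LS_Regulatory filing − ES_Regulatory filing = 16 − 11 = 5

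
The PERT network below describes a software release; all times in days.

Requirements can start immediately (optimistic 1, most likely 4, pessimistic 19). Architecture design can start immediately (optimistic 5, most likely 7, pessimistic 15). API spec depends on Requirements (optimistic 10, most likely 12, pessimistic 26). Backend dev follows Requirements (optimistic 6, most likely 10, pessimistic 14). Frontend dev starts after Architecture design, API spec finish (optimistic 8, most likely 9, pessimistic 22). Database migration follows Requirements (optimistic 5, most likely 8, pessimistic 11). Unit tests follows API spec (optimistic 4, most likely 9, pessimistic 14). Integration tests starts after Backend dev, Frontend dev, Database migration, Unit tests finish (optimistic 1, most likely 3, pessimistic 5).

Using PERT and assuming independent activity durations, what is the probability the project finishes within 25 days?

0.028

te_Requirements = (1 + 4·4 + 19)/6 = 36/6 = 6; σ²_Requirements = ((19−1)/6)² = 9.000
te_Architecture design = (5 + 4·7 + 15)/6 = 48/6 = 8; σ²_Architecture design = ((15−5)/6)² = 2.778
te_API spec = (10 + 4·12 + 26)/6 = 84/6 = 14; σ²_API spec = ((26−10)/6)² = 7.111
te_Backend dev = (6 + 4·10 + 14)/6 = 60/6 = 10; σ²_Backend dev = ((14−6)/6)² = 1.778
te_Frontend dev = (8 + 4·9 + 22)/6 = 66/6 = 11; σ²_Frontend dev = ((22−8)/6)² = 5.444
te_Database migration = (5 + 4·8 + 11)/6 = 48/6 = 8; σ²_Database migration = ((11−5)/6)² = 1.000
te_Unit tests = (4 + 4·9 + 14)/6 = 54/6 = 9; σ²_Unit tests = ((14−4)/6)² = 2.778
te_Integration tests = (1 + 4·3 + 5)/6 = 18/6 = 3; σ²_Integration tests = ((5−1)/6)² = 0.444

Forward pass:
ES_Requirements = 0; EF_Requirements = 6
ES_Architecture design = 0; EF_Architecture design = 8
ES_API spec = 6; EF_API spec = 6+14 = 20
ES_Backend dev = 6; EF_Backend dev = 6+10 = 16
ES_Frontend dev = max(EF_Architecture design=8, EF_API spec=20) = 20; EF_Frontend dev = 20+11 = 31
ES_Database migration = 6; EF_Database migration = 6+8 = 14
ES_Unit tests = 20; EF_Unit tests = 20+9 = 29
ES_Integration tests = max(EF_Backend dev=16, EF_Frontend dev=31, EF_Database migration=14, EF_Unit tests=29) = 31; EF_Integration tests = 31+3 = 34
Expected project duration μ = 34 days. Critical path: Requirements → API spec → Frontend dev → Integration tests.

Variance along critical path = 9.000 + 7.111 + 5.444 + 0.444 = 22.000; σ = √22.000 = 4.690 days.
Z = (25 − 34) / 4.690 = -1.919
P(T ≤ 25) = Φ(-1.919) ≈ 0.028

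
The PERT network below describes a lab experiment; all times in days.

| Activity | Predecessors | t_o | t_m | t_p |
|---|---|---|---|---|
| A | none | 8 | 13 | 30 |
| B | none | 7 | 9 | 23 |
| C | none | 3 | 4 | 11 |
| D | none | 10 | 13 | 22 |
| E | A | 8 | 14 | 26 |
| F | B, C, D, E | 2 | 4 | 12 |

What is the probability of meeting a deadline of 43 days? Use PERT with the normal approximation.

te_A = (8 + 4·13 + 30)/6 = 90/6 = 15; σ²_A = ((30−8)/6)² = 13.444
te_B = (7 + 4·9 + 23)/6 = 66/6 = 11; σ²_B = ((23−7)/6)² = 7.111
te_C = (3 + 4·4 + 11)/6 = 30/6 = 5; σ²_C = ((11−3)/6)² = 1.778
te_D = (10 + 4·13 + 22)/6 = 84/6 = 14; σ²_D = ((22−10)/6)² = 4.000
te_E = (8 + 4·14 + 26)/6 = 90/6 = 15; σ²_E = ((26−8)/6)² = 9.000
te_F = (2 + 4·4 + 12)/6 = 30/6 = 5; σ²_F = ((12−2)/6)² = 2.778

Forward pass:
ES_A = 0; EF_A = 15
ES_B = 0; EF_B = 11
ES_C = 0; EF_C = 5
ES_D = 0; EF_D = 14
ES_E = 15; EF_E = 15+15 = 30
ES_F = max(EF_B=11, EF_C=5, EF_D=14, EF_E=30) = 30; EF_F = 30+5 = 35
Expected project duration μ = 35 days. Critical path: A → E → F.

Variance along critical path = 13.444 + 9.000 + 2.778 = 25.222; σ = √25.222 = 5.022 days.
Z = (43 − 35) / 5.022 = 1.593
P(T ≤ 43) = Φ(1.593) ≈ 0.944

0.944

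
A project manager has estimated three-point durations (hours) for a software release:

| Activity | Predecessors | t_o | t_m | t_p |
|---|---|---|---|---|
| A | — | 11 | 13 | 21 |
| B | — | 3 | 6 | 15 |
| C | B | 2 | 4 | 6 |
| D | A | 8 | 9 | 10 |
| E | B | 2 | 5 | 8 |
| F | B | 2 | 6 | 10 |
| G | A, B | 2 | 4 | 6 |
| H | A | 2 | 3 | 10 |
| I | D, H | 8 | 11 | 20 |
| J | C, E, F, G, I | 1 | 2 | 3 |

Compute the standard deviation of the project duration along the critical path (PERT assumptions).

2.65 hours

te_A = (11 + 4·13 + 21)/6 = 84/6 = 14; σ²_A = ((21−11)/6)² = 2.778
te_B = (3 + 4·6 + 15)/6 = 42/6 = 7; σ²_B = ((15−3)/6)² = 4.000
te_C = (2 + 4·4 + 6)/6 = 24/6 = 4; σ²_C = ((6−2)/6)² = 0.444
te_D = (8 + 4·9 + 10)/6 = 54/6 = 9; σ²_D = ((10−8)/6)² = 0.111
te_E = (2 + 4·5 + 8)/6 = 30/6 = 5; σ²_E = ((8−2)/6)² = 1.000
te_F = (2 + 4·6 + 10)/6 = 36/6 = 6; σ²_F = ((10−2)/6)² = 1.778
te_G = (2 + 4·4 + 6)/6 = 24/6 = 4; σ²_G = ((6−2)/6)² = 0.444
te_H = (2 + 4·3 + 10)/6 = 24/6 = 4; σ²_H = ((10−2)/6)² = 1.778
te_I = (8 + 4·11 + 20)/6 = 72/6 = 12; σ²_I = ((20−8)/6)² = 4.000
te_J = (1 + 4·2 + 3)/6 = 12/6 = 2; σ²_J = ((3−1)/6)² = 0.111

Forward pass:
ES_A = 0; EF_A = 14
ES_B = 0; EF_B = 7
ES_C = 7; EF_C = 7+4 = 11
ES_D = 14; EF_D = 14+9 = 23
ES_E = 7; EF_E = 7+5 = 12
ES_F = 7; EF_F = 7+6 = 13
ES_G = max(EF_A=14, EF_B=7) = 14; EF_G = 14+4 = 18
ES_H = 14; EF_H = 14+4 = 18
ES_I = max(EF_D=23, EF_H=18) = 23; EF_I = 23+12 = 35
ES_J = max(EF_C=11, EF_E=12, EF_F=13, EF_G=18, EF_I=35) = 35; EF_J = 35+2 = 37
Expected project duration μ = 37 hours. Critical path: A → D → I → J.

Variance along critical path = 2.778 + 0.111 + 4.000 + 0.111 = 7.000
σ = √7.000 = 2.646 hours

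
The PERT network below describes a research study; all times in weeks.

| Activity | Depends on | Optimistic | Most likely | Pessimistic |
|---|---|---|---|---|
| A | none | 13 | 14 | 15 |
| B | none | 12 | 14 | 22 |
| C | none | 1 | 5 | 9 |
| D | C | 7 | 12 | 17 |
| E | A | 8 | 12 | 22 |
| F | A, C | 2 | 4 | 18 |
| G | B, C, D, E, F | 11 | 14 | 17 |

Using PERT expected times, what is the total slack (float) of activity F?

te_A = (13 + 4·14 + 15)/6 = 84/6 = 14
te_B = (12 + 4·14 + 22)/6 = 90/6 = 15
te_C = (1 + 4·5 + 9)/6 = 30/6 = 5
te_D = (7 + 4·12 + 17)/6 = 72/6 = 12
te_E = (8 + 4·12 + 22)/6 = 78/6 = 13
te_F = (2 + 4·4 + 18)/6 = 36/6 = 6
te_G = (11 + 4·14 + 17)/6 = 84/6 = 14

Forward pass:
ES_A = 0; EF_A = 14
ES_B = 0; EF_B = 15
ES_C = 0; EF_C = 5
ES_D = 5; EF_D = 5+12 = 17
ES_E = 14; EF_E = 14+13 = 27
ES_F = max(EF_A=14, EF_C=5) = 14; EF_F = 14+6 = 20
ES_G = max(EF_B=15, EF_C=5, EF_D=17, EF_E=27, EF_F=20) = 27; EF_G = 27+14 = 41
Expected project duration μ = 41 weeks. Critical path: A → E → G.

Backward pass:
LF_G = 41; LS_G = 41−14 = 27
LF_F = LS_G = 27; LS_F = 27−6 = 21
LF_E = LS_G = 27; LS_E = 27−13 = 14
LF_D = LS_G = 27; LS_D = 27−12 = 15
LF_C = min(LS_D=15, LS_F=21, LS_G=27) = 15; LS_C = 15−5 = 10
LF_B = LS_G = 27; LS_B = 27−15 = 12
LF_A = min(LS_E=14, LS_F=21) = 14; LS_A = 14−14 = 0
Slack_F = LS_F − ES_F = 21 − 14 = 7

7 weeks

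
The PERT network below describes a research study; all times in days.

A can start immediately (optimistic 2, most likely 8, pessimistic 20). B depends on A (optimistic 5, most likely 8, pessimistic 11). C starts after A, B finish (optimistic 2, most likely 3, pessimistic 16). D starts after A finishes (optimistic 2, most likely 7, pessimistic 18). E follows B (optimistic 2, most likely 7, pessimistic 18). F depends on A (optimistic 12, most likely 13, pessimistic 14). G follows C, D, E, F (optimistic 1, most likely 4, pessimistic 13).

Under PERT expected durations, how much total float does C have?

te_A = (2 + 4·8 + 20)/6 = 54/6 = 9
te_B = (5 + 4·8 + 11)/6 = 48/6 = 8
te_C = (2 + 4·3 + 16)/6 = 30/6 = 5
te_D = (2 + 4·7 + 18)/6 = 48/6 = 8
te_E = (2 + 4·7 + 18)/6 = 48/6 = 8
te_F = (12 + 4·13 + 14)/6 = 78/6 = 13
te_G = (1 + 4·4 + 13)/6 = 30/6 = 5

Forward pass:
ES_A = 0; EF_A = 9
ES_B = 9; EF_B = 9+8 = 17
ES_C = max(EF_A=9, EF_B=17) = 17; EF_C = 17+5 = 22
ES_D = 9; EF_D = 9+8 = 17
ES_E = 17; EF_E = 17+8 = 25
ES_F = 9; EF_F = 9+13 = 22
ES_G = max(EF_C=22, EF_D=17, EF_E=25, EF_F=22) = 25; EF_G = 25+5 = 30
Expected project duration μ = 30 days. Critical path: A → B → E → G.

Backward pass:
LF_G = 30; LS_G = 30−5 = 25
LF_F = LS_G = 25; LS_F = 25−13 = 12
LF_E = LS_G = 25; LS_E = 25−8 = 17
LF_D = LS_G = 25; LS_D = 25−8 = 17
LF_C = LS_G = 25; LS_C = 25−5 = 20
LF_B = min(LS_C=20, LS_E=17) = 17; LS_B = 17−8 = 9
LF_A = min(LS_B=9, LS_C=20, LS_D=17, LS_F=12) = 9; LS_A = 9−9 = 0
Slack_C = LS_C − ES_C = 20 − 17 = 3

3 days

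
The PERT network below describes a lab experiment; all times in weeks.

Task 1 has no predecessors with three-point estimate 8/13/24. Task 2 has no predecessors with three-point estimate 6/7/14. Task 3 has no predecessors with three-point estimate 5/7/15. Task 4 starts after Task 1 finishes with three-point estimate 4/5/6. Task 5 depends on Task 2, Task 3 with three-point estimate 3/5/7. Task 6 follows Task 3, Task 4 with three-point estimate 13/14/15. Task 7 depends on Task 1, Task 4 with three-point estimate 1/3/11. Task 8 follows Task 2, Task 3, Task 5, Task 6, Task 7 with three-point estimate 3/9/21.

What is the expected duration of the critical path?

te_Task 1 = (8 + 4·13 + 24)/6 = 84/6 = 14
te_Task 2 = (6 + 4·7 + 14)/6 = 48/6 = 8
te_Task 3 = (5 + 4·7 + 15)/6 = 48/6 = 8
te_Task 4 = (4 + 4·5 + 6)/6 = 30/6 = 5
te_Task 5 = (3 + 4·5 + 7)/6 = 30/6 = 5
te_Task 6 = (13 + 4·14 + 15)/6 = 84/6 = 14
te_Task 7 = (1 + 4·3 + 11)/6 = 24/6 = 4
te_Task 8 = (3 + 4·9 + 21)/6 = 60/6 = 10

Forward pass:
ES_Task 1 = 0; EF_Task 1 = 14
ES_Task 2 = 0; EF_Task 2 = 8
ES_Task 3 = 0; EF_Task 3 = 8
ES_Task 4 = 14; EF_Task 4 = 14+5 = 19
ES_Task 5 = max(EF_Task 2=8, EF_Task 3=8) = 8; EF_Task 5 = 8+5 = 13
ES_Task 6 = max(EF_Task 3=8, EF_Task 4=19) = 19; EF_Task 6 = 19+14 = 33
ES_Task 7 = max(EF_Task 1=14, EF_Task 4=19) = 19; EF_Task 7 = 19+4 = 23
ES_Task 8 = max(EF_Task 2=8, EF_Task 3=8, EF_Task 5=13, EF_Task 6=33, EF_Task 7=23) = 33; EF_Task 8 = 33+10 = 43
Expected project duration μ = 43 weeks. Critical path: Task 1 → Task 4 → Task 6 → Task 8.

43 weeks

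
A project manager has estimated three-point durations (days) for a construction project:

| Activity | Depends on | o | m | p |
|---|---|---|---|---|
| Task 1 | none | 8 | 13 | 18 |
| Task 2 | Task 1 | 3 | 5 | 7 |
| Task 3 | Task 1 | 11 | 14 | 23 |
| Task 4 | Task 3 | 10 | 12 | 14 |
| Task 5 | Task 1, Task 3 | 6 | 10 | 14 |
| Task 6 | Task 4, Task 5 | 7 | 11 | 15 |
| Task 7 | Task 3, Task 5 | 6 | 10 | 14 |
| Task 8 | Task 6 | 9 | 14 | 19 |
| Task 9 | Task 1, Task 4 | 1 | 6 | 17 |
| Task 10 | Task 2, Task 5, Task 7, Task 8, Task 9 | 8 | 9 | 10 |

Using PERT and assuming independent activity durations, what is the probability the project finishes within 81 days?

te_Task 1 = (8 + 4·13 + 18)/6 = 78/6 = 13; σ²_Task 1 = ((18−8)/6)² = 2.778
te_Task 2 = (3 + 4·5 + 7)/6 = 30/6 = 5; σ²_Task 2 = ((7−3)/6)² = 0.444
te_Task 3 = (11 + 4·14 + 23)/6 = 90/6 = 15; σ²_Task 3 = ((23−11)/6)² = 4.000
te_Task 4 = (10 + 4·12 + 14)/6 = 72/6 = 12; σ²_Task 4 = ((14−10)/6)² = 0.444
te_Task 5 = (6 + 4·10 + 14)/6 = 60/6 = 10; σ²_Task 5 = ((14−6)/6)² = 1.778
te_Task 6 = (7 + 4·11 + 15)/6 = 66/6 = 11; σ²_Task 6 = ((15−7)/6)² = 1.778
te_Task 7 = (6 + 4·10 + 14)/6 = 60/6 = 10; σ²_Task 7 = ((14−6)/6)² = 1.778
te_Task 8 = (9 + 4·14 + 19)/6 = 84/6 = 14; σ²_Task 8 = ((19−9)/6)² = 2.778
te_Task 9 = (1 + 4·6 + 17)/6 = 42/6 = 7; σ²_Task 9 = ((17−1)/6)² = 7.111
te_Task 10 = (8 + 4·9 + 10)/6 = 54/6 = 9; σ²_Task 10 = ((10−8)/6)² = 0.111

Forward pass:
ES_Task 1 = 0; EF_Task 1 = 13
ES_Task 2 = 13; EF_Task 2 = 13+5 = 18
ES_Task 3 = 13; EF_Task 3 = 13+15 = 28
ES_Task 4 = 28; EF_Task 4 = 28+12 = 40
ES_Task 5 = max(EF_Task 1=13, EF_Task 3=28) = 28; EF_Task 5 = 28+10 = 38
ES_Task 6 = max(EF_Task 4=40, EF_Task 5=38) = 40; EF_Task 6 = 40+11 = 51
ES_Task 7 = max(EF_Task 3=28, EF_Task 5=38) = 38; EF_Task 7 = 38+10 = 48
ES_Task 8 = 51; EF_Task 8 = 51+14 = 65
ES_Task 9 = max(EF_Task 1=13, EF_Task 4=40) = 40; EF_Task 9 = 40+7 = 47
ES_Task 10 = max(EF_Task 2=18, EF_Task 5=38, EF_Task 7=48, EF_Task 8=65, EF_Task 9=47) = 65; EF_Task 10 = 65+9 = 74
Expected project duration μ = 74 days. Critical path: Task 1 → Task 3 → Task 4 → Task 6 → Task 8 → Task 10.

Variance along critical path = 2.778 + 4.000 + 0.444 + 1.778 + 2.778 + 0.111 = 11.889; σ = √11.889 = 3.448 days.
Z = (81 − 74) / 3.448 = 2.030
P(T ≤ 81) = Φ(2.030) ≈ 0.979

0.979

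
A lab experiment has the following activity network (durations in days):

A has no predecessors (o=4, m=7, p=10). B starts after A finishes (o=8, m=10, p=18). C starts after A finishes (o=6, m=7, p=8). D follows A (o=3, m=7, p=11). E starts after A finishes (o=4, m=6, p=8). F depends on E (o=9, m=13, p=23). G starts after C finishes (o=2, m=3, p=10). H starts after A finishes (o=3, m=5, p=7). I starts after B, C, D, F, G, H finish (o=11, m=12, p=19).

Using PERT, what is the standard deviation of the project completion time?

te_A = (4 + 4·7 + 10)/6 = 42/6 = 7; σ²_A = ((10−4)/6)² = 1.000
te_B = (8 + 4·10 + 18)/6 = 66/6 = 11; σ²_B = ((18−8)/6)² = 2.778
te_C = (6 + 4·7 + 8)/6 = 42/6 = 7; σ²_C = ((8−6)/6)² = 0.111
te_D = (3 + 4·7 + 11)/6 = 42/6 = 7; σ²_D = ((11−3)/6)² = 1.778
te_E = (4 + 4·6 + 8)/6 = 36/6 = 6; σ²_E = ((8−4)/6)² = 0.444
te_F = (9 + 4·13 + 23)/6 = 84/6 = 14; σ²_F = ((23−9)/6)² = 5.444
te_G = (2 + 4·3 + 10)/6 = 24/6 = 4; σ²_G = ((10−2)/6)² = 1.778
te_H = (3 + 4·5 + 7)/6 = 30/6 = 5; σ²_H = ((7−3)/6)² = 0.444
te_I = (11 + 4·12 + 19)/6 = 78/6 = 13; σ²_I = ((19−11)/6)² = 1.778

Forward pass:
ES_A = 0; EF_A = 7
ES_B = 7; EF_B = 7+11 = 18
ES_C = 7; EF_C = 7+7 = 14
ES_D = 7; EF_D = 7+7 = 14
ES_E = 7; EF_E = 7+6 = 13
ES_F = 13; EF_F = 13+14 = 27
ES_G = 14; EF_G = 14+4 = 18
ES_H = 7; EF_H = 7+5 = 12
ES_I = max(EF_B=18, EF_C=14, EF_D=14, EF_F=27, EF_G=18, EF_H=12) = 27; EF_I = 27+13 = 40
Expected project duration μ = 40 days. Critical path: A → E → F → I.

Variance along critical path = 1.000 + 0.444 + 5.444 + 1.778 = 8.667
σ = √8.667 = 2.944 days

2.94 days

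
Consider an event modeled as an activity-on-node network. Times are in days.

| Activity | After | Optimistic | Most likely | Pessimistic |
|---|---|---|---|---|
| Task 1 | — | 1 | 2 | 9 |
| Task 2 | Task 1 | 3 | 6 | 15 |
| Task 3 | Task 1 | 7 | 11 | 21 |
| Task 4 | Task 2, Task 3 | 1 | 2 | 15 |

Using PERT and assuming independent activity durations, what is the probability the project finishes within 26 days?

0.975

te_Task 1 = (1 + 4·2 + 9)/6 = 18/6 = 3; σ²_Task 1 = ((9−1)/6)² = 1.778
te_Task 2 = (3 + 4·6 + 15)/6 = 42/6 = 7; σ²_Task 2 = ((15−3)/6)² = 4.000
te_Task 3 = (7 + 4·11 + 21)/6 = 72/6 = 12; σ²_Task 3 = ((21−7)/6)² = 5.444
te_Task 4 = (1 + 4·2 + 15)/6 = 24/6 = 4; σ²_Task 4 = ((15−1)/6)² = 5.444

Forward pass:
ES_Task 1 = 0; EF_Task 1 = 3
ES_Task 2 = 3; EF_Task 2 = 3+7 = 10
ES_Task 3 = 3; EF_Task 3 = 3+12 = 15
ES_Task 4 = max(EF_Task 2=10, EF_Task 3=15) = 15; EF_Task 4 = 15+4 = 19
Expected project duration μ = 19 days. Critical path: Task 1 → Task 3 → Task 4.

Variance along critical path = 1.778 + 5.444 + 5.444 = 12.667; σ = √12.667 = 3.559 days.
Z = (26 − 19) / 3.559 = 1.967
P(T ≤ 26) = Φ(1.967) ≈ 0.975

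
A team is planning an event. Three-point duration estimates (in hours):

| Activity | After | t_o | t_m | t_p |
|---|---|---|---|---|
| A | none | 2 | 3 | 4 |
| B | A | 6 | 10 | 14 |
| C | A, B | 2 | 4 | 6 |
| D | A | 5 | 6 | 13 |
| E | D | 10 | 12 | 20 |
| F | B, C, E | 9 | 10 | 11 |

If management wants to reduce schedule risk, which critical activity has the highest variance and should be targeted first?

te_A = (2 + 4·3 + 4)/6 = 18/6 = 3; σ²_A = ((4−2)/6)² = 0.111
te_B = (6 + 4·10 + 14)/6 = 60/6 = 10; σ²_B = ((14−6)/6)² = 1.778
te_C = (2 + 4·4 + 6)/6 = 24/6 = 4; σ²_C = ((6−2)/6)² = 0.444
te_D = (5 + 4·6 + 13)/6 = 42/6 = 7; σ²_D = ((13−5)/6)² = 1.778
te_E = (10 + 4·12 + 20)/6 = 78/6 = 13; σ²_E = ((20−10)/6)² = 2.778
te_F = (9 + 4·10 + 11)/6 = 60/6 = 10; σ²_F = ((11−9)/6)² = 0.111

Forward pass:
ES_A = 0; EF_A = 3
ES_B = 3; EF_B = 3+10 = 13
ES_C = max(EF_A=3, EF_B=13) = 13; EF_C = 13+4 = 17
ES_D = 3; EF_D = 3+7 = 10
ES_E = 10; EF_E = 10+13 = 23
ES_F = max(EF_B=13, EF_C=17, EF_E=23) = 23; EF_F = 23+10 = 33
Expected project duration μ = 33 hours. Critical path: A → D → E → F.

Variances on critical path: σ²_A=0.111, σ²_D=1.778, σ²_E=2.778, σ²_F=0.111.
Largest is σ²_E = 2.778.

E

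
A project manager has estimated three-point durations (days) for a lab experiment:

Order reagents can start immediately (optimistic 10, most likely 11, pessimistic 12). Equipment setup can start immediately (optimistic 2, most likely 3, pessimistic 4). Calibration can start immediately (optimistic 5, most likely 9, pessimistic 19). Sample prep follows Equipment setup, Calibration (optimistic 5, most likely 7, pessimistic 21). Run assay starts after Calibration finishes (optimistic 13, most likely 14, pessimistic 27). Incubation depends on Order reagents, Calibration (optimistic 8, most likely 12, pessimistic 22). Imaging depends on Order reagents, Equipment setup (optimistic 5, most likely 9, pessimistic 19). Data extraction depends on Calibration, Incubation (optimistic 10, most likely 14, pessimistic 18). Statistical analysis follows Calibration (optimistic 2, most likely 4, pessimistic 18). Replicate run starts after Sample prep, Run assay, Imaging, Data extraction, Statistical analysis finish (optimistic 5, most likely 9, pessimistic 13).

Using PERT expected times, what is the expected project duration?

te_Order reagents = (10 + 4·11 + 12)/6 = 66/6 = 11
te_Equipment setup = (2 + 4·3 + 4)/6 = 18/6 = 3
te_Calibration = (5 + 4·9 + 19)/6 = 60/6 = 10
te_Sample prep = (5 + 4·7 + 21)/6 = 54/6 = 9
te_Run assay = (13 + 4·14 + 27)/6 = 96/6 = 16
te_Incubation = (8 + 4·12 + 22)/6 = 78/6 = 13
te_Imaging = (5 + 4·9 + 19)/6 = 60/6 = 10
te_Data extraction = (10 + 4·14 + 18)/6 = 84/6 = 14
te_Statistical analysis = (2 + 4·4 + 18)/6 = 36/6 = 6
te_Replicate run = (5 + 4·9 + 13)/6 = 54/6 = 9

Forward pass:
ES_Order reagents = 0; EF_Order reagents = 11
ES_Equipment setup = 0; EF_Equipment setup = 3
ES_Calibration = 0; EF_Calibration = 10
ES_Sample prep = max(EF_Equipment setup=3, EF_Calibration=10) = 10; EF_Sample prep = 10+9 = 19
ES_Run assay = 10; EF_Run assay = 10+16 = 26
ES_Incubation = max(EF_Order reagents=11, EF_Calibration=10) = 11; EF_Incubation = 11+13 = 24
ES_Imaging = max(EF_Order reagents=11, EF_Equipment setup=3) = 11; EF_Imaging = 11+10 = 21
ES_Data extraction = max(EF_Calibration=10, EF_Incubation=24) = 24; EF_Data extraction = 24+14 = 38
ES_Statistical analysis = 10; EF_Statistical analysis = 10+6 = 16
ES_Replicate run = max(EF_Sample prep=19, EF_Run assay=26, EF_Imaging=21, EF_Data extraction=38, EF_Statistical analysis=16) = 38; EF_Replicate run = 38+9 = 47
Expected project duration μ = 47 days. Critical path: Order reagents → Incubation → Data extraction → Replicate run.

47 days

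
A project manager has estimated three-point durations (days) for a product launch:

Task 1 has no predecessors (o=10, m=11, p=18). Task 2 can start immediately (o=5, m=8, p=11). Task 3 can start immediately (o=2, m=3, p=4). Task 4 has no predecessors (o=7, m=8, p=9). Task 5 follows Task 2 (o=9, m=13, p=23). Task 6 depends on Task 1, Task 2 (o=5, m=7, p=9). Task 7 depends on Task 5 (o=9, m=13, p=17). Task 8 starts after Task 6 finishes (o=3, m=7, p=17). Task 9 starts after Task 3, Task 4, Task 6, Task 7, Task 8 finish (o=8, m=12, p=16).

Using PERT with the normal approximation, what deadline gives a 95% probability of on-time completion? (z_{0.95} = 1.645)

te_Task 1 = (10 + 4·11 + 18)/6 = 72/6 = 12; σ²_Task 1 = ((18−10)/6)² = 1.778
te_Task 2 = (5 + 4·8 + 11)/6 = 48/6 = 8; σ²_Task 2 = ((11−5)/6)² = 1.000
te_Task 3 = (2 + 4·3 + 4)/6 = 18/6 = 3; σ²_Task 3 = ((4−2)/6)² = 0.111
te_Task 4 = (7 + 4·8 + 9)/6 = 48/6 = 8; σ²_Task 4 = ((9−7)/6)² = 0.111
te_Task 5 = (9 + 4·13 + 23)/6 = 84/6 = 14; σ²_Task 5 = ((23−9)/6)² = 5.444
te_Task 6 = (5 + 4·7 + 9)/6 = 42/6 = 7; σ²_Task 6 = ((9−5)/6)² = 0.444
te_Task 7 = (9 + 4·13 + 17)/6 = 78/6 = 13; σ²_Task 7 = ((17−9)/6)² = 1.778
te_Task 8 = (3 + 4·7 + 17)/6 = 48/6 = 8; σ²_Task 8 = ((17−3)/6)² = 5.444
te_Task 9 = (8 + 4·12 + 16)/6 = 72/6 = 12; σ²_Task 9 = ((16−8)/6)² = 1.778

Forward pass:
ES_Task 1 = 0; EF_Task 1 = 12
ES_Task 2 = 0; EF_Task 2 = 8
ES_Task 3 = 0; EF_Task 3 = 3
ES_Task 4 = 0; EF_Task 4 = 8
ES_Task 5 = 8; EF_Task 5 = 8+14 = 22
ES_Task 6 = max(EF_Task 1=12, EF_Task 2=8) = 12; EF_Task 6 = 12+7 = 19
ES_Task 7 = 22; EF_Task 7 = 22+13 = 35
ES_Task 8 = 19; EF_Task 8 = 19+8 = 27
ES_Task 9 = max(EF_Task 3=3, EF_Task 4=8, EF_Task 6=19, EF_Task 7=35, EF_Task 8=27) = 35; EF_Task 9 = 35+12 = 47
Expected project duration μ = 47 days. Critical path: Task 2 → Task 5 → Task 7 → Task 9.

Variance along critical path = 1.000 + 5.444 + 1.778 + 1.778 = 10.000; σ = 3.162 days.
D = μ + z·σ = 47 + 1.645·3.162 = 52.2 days

52.2 days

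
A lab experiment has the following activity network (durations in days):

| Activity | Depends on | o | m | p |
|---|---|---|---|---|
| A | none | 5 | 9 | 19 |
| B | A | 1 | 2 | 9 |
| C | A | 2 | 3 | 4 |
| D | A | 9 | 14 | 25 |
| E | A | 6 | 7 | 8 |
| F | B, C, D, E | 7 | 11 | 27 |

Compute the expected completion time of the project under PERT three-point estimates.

te_A = (5 + 4·9 + 19)/6 = 60/6 = 10
te_B = (1 + 4·2 + 9)/6 = 18/6 = 3
te_C = (2 + 4·3 + 4)/6 = 18/6 = 3
te_D = (9 + 4·14 + 25)/6 = 90/6 = 15
te_E = (6 + 4·7 + 8)/6 = 42/6 = 7
te_F = (7 + 4·11 + 27)/6 = 78/6 = 13

Forward pass:
ES_A = 0; EF_A = 10
ES_B = 10; EF_B = 10+3 = 13
ES_C = 10; EF_C = 10+3 = 13
ES_D = 10; EF_D = 10+15 = 25
ES_E = 10; EF_E = 10+7 = 17
ES_F = max(EF_B=13, EF_C=13, EF_D=25, EF_E=17) = 25; EF_F = 25+13 = 38
Expected project duration μ = 38 days. Critical path: A → D → F.

38 days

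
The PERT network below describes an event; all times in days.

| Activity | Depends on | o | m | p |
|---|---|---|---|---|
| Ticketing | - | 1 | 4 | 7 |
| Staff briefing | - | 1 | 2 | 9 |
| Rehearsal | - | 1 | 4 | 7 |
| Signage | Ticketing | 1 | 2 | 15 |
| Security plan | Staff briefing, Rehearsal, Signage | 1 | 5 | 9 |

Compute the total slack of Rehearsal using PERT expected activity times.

4 days

te_Ticketing = (1 + 4·4 + 7)/6 = 24/6 = 4
te_Staff briefing = (1 + 4·2 + 9)/6 = 18/6 = 3
te_Rehearsal = (1 + 4·4 + 7)/6 = 24/6 = 4
te_Signage = (1 + 4·2 + 15)/6 = 24/6 = 4
te_Security plan = (1 + 4·5 + 9)/6 = 30/6 = 5

Forward pass:
ES_Ticketing = 0; EF_Ticketing = 4
ES_Staff briefing = 0; EF_Staff briefing = 3
ES_Rehearsal = 0; EF_Rehearsal = 4
ES_Signage = 4; EF_Signage = 4+4 = 8
ES_Security plan = max(EF_Staff briefing=3, EF_Rehearsal=4, EF_Signage=8) = 8; EF_Security plan = 8+5 = 13
Expected project duration μ = 13 days. Critical path: Ticketing → Signage → Security plan.

Backward pass:
LF_Security plan = 13; LS_Security plan = 13−5 = 8
LF_Signage = LS_Security plan = 8; LS_Signage = 8−4 = 4
LF_Rehearsal = LS_Security plan = 8; LS_Rehearsal = 8−4 = 4
LF_Staff briefing = LS_Security plan = 8; LS_Staff briefing = 8−3 = 5
LF_Ticketing = LS_Signage = 4; LS_Ticketing = 4−4 = 0
Slack_Rehearsal = LS_Rehearsal − ES_Rehearsal = 4 − 0 = 4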